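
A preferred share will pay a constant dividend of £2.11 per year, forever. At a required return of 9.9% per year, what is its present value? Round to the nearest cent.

Level perpetuity: PV = C / r = £2.11 / 0.099 = £21.31

£21.31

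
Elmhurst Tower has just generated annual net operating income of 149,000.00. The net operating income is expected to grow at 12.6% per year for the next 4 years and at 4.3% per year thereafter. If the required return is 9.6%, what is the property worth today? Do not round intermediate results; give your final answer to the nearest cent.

D_1 = 167774.00000
D_2 = 188913.52400
D_3 = 212716.62802
D_4 = 239518.92316
Terminal value at year 4: TV = D_4×(1+g_2)/(r−g_2) = 249818.23685/0.053 = 4713551.63869
P_0 = D_1/(1+r)^1 + D_2/(1+r)^2 + D_3/(1+r)^3 + D_4/(1+r)^4 + TV/(1+r)^4
    = 153078.46715 + 157268.57118 + 161573.36784 + 165995.99652 + 3266675.93150 = 3904592.33419

3904592.33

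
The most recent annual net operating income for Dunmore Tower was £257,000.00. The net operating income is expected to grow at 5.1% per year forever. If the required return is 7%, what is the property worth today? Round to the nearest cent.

D₁ = D₀ × (1 + g) = £257,000.00 × 1.051 = £270,107.0000
Growing perpetuity: P = D₁ / (r − g) = £270,107.0000 / (0.07 − 0.051) = £14,216,157.89

£14216157.89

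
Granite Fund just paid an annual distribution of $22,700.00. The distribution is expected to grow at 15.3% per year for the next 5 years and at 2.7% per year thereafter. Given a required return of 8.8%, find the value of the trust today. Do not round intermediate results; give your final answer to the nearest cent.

$646357.88

D_1 = 26173.10000
D_2 = 30177.58430
D_3 = 34794.75470
D_4 = 40118.35217
D_5 = 46256.46005
Terminal value at year 5: TV = D_5×(1+g_2)/(r−g_2) = 47505.38447/0.061 = 778776.79458
P_0 = D_1/(1+r)^1 + D_2/(1+r)^2 + D_3/(1+r)^3 + D_4/(1+r)^4 + D_5/(1+r)^5 + TV/(1+r)^5
    = 24056.15809 + 25493.33665 + 27016.37606 + 28630.40588 + 30340.86212 + 510820.74419 = 646357.88299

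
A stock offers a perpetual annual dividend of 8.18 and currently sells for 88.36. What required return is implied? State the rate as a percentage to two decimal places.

9.26%

P = C/r ⇒ r = C/P = 8.18/88.36 = 0.092576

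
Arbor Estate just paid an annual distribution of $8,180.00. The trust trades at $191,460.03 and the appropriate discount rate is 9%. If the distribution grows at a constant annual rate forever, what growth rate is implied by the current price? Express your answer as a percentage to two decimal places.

P = D₀(1+g)/(r−g) ⇒ P(r−g) = D₀(1+g) ⇒ g(P+D₀) = P·r − D₀
g = (P·r − D₀)/(P + D₀) = ($191,460.03×0.09 − $8,180.00) / ($191,460.03 + $8,180.00) = 0.045339

4.53%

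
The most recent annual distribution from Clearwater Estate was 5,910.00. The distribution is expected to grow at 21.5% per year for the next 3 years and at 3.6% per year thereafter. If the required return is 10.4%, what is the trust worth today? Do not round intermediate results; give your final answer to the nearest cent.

D_1 = 7180.65000
D_2 = 8724.48975
D_3 = 10600.25505
Terminal value at year 3: TV = D_3×(1+g_2)/(r−g_2) = 10981.86423/0.068 = 161498.00335
P_0 = D_1/(1+r)^1 + D_2/(1+r)^2 + D_3/(1+r)^3 + TV/(1+r)^3
    = 6504.21196 + 7158.16805 + 7877.87516 + 120021.74514 = 141562.00031

141562.00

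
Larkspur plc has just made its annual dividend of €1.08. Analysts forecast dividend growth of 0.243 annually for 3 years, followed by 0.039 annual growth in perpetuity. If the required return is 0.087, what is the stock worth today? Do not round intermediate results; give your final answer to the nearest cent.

€39.22

D_1 = 1.34244
D_2 = 1.66865
D_3 = 2.07414
Terminal value at year 3: TV = D_3×(1+g_2)/(r−g_2) = 2.15503/0.048 = 44.89639
P_0 = D_1/(1+r)^1 + D_2/(1+r)^2 + D_3/(1+r)^3 + TV/(1+r)^3
    = 1.23500 + 1.41223 + 1.61491 + 34.95609 = 39.21823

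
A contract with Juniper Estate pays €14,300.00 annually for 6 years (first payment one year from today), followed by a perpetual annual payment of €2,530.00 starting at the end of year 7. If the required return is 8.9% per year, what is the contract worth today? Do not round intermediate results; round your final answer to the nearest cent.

PV of 6-year annuity: €14,300.00 × [1 − (1+0.089)^−6] / 0.089 = 64340.34390
Perpetuity value at year 6: €2,530.00 / 0.089 = 28426.96629
PV of perpetuity: 28426.96629 / (1+0.089)^6 = 17043.67468
Total PV = 64340.34390 + 17043.67468 = 81384.01858

€81384.02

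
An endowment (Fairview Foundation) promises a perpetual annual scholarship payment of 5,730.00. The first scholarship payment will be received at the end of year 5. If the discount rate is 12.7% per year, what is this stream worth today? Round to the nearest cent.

27967.60

Value at end of year 4: C / r = 5,730.00 / 0.127 = 45,118.1102
Discount to today: PV = 45,118.1102 / (1 + 0.127)^4 = 45,118.1102 / 1.613228 = 27,967.60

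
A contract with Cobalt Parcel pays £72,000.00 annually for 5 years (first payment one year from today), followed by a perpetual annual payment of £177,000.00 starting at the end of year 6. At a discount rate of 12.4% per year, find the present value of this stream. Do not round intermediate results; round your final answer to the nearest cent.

PV of 5-year annuity: £72,000.00 × [1 − (1+0.124)^−5] / 0.124 = 256992.44584
Perpetuity value at year 5: £177,000.00 / 0.124 = 1427419.35484
PV of perpetuity: 1427419.35484 / (1+0.124)^5 = 795646.25881
Total PV = 256992.44584 + 795646.25881 = 1052638.70465

£1052638.70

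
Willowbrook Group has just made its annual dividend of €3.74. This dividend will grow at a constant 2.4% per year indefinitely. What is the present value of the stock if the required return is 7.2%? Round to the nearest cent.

€79.79

D₁ = D₀ × (1 + g) = €3.74 × 1.024 = €3.8298
Growing perpetuity: P = D₁ / (r − g) = €3.8298 / (0.072 − 0.024) = €79.79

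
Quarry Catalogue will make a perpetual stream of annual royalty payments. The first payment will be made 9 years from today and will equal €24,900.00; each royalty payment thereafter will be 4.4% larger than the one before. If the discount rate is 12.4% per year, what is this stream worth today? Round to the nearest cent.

€122174.02

Value at end of year 8: C₁ / (r − g) = €24,900.00 / (0.124 − 0.044) = €311,250.0000
Discount to today: PV = €311,250.0000 / (1 + 0.124)^8 = €311,250.0000 / 2.547596 = €122,174.02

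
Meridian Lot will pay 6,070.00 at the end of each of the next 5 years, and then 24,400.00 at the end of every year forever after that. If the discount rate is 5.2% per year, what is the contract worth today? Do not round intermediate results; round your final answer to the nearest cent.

390308.30

PV of 5-year annuity: 6,070.00 × [1 − (1+0.052)^−5] / 0.052 = 26135.26461
Perpetuity value at year 5: 24,400.00 / 0.052 = 469230.76923
PV of perpetuity: 469230.76923 / (1+0.052)^5 = 364173.03338
Total PV = 26135.26461 + 364173.03338 = 390308.29800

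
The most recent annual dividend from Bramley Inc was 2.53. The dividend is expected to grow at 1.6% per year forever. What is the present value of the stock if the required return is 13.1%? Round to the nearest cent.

22.35

D₁ = D₀ × (1 + g) = 2.53 × 1.016 = 2.5705
Growing perpetuity: P = D₁ / (r − g) = 2.5705 / (0.131 − 0.016) = 22.35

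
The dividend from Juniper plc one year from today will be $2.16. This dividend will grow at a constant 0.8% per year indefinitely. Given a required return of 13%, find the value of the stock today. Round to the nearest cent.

$17.70

Growing perpetuity: P = D₁ / (r − g) = $2.1600 / (0.13 − 0.008) = $17.70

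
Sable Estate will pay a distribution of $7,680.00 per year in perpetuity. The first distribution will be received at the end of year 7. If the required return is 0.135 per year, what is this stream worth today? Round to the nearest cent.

$26610.45

Value at end of year 6: C / r = $7,680.00 / 0.135 = $56,888.8889
Discount to today: PV = $56,888.8889 / (1 + 0.135)^6 = $56,888.8889 / 2.137840 = $26,610.45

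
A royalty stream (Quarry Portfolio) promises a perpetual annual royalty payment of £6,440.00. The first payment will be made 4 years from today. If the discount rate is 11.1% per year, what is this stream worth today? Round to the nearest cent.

Value at end of year 3: C / r = £6,440.00 / 0.111 = £58,018.0180
Discount to today: PV = £58,018.0180 / (1 + 0.111)^3 = £58,018.0180 / 1.371331 = £42,307.83

£42307.83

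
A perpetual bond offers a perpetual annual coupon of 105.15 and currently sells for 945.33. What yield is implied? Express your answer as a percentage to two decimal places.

P = C/r ⇒ r = C/P = 105.15/945.33 = 0.111231

11.12%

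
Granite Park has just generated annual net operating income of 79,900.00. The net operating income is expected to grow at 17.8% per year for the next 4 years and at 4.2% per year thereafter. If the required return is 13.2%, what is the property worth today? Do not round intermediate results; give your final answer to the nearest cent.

1438258.98

D_1 = 94122.20000
D_2 = 110875.95160
D_3 = 130611.87098
D_4 = 153860.78402
Terminal value at year 4: TV = D_4×(1+g_2)/(r−g_2) = 160322.93695/0.09 = 1781365.96610
P_0 = D_1/(1+r)^1 + D_2/(1+r)^2 + D_3/(1+r)^3 + D_4/(1+r)^4 + TV/(1+r)^4
    = 83146.81979 + 86525.57748 + 90041.63452 + 93700.57020 + 1084844.37938 = 1438258.98137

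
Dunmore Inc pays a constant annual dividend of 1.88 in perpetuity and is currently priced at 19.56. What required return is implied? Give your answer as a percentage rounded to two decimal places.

P = C/r ⇒ r = C/P = 1.88/19.56 = 0.096115

9.61%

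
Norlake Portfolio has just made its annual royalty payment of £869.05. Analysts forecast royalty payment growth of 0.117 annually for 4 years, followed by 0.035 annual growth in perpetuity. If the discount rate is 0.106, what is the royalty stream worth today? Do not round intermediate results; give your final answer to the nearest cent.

£16743.60

D_1 = 970.72885
D_2 = 1084.30413
D_3 = 1211.16771
D_4 = 1352.87433
Terminal value at year 4: TV = D_4×(1+g_2)/(r−g_2) = 1400.22493/0.071 = 19721.47791
P_0 = D_1/(1+r)^1 + D_2/(1+r)^2 + D_3/(1+r)^3 + D_4/(1+r)^4 + TV/(1+r)^4
    = 877.69335 + 886.42267 + 895.23881 + 904.14263 + 13180.10741 = 16743.60489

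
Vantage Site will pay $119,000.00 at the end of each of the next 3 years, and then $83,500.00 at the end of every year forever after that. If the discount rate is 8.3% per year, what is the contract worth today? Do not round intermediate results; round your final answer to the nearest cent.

PV of 3-year annuity: $119,000.00 × [1 − (1+0.083)^−3] / 0.083 = 305022.01237
Perpetuity value at year 3: $83,500.00 / 0.083 = 1006024.09639
PV of perpetuity: 1006024.09639 / (1+0.083)^3 = 791996.04569
Total PV = 305022.01237 + 791996.04569 = 1097018.05806

$1097018.06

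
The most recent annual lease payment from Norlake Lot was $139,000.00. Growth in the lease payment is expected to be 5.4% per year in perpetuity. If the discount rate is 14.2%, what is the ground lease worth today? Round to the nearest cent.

$1664840.91

D₁ = D₀ × (1 + g) = $139,000.00 × 1.054 = $146,506.0000
Growing perpetuity: P = D₁ / (r − g) = $146,506.0000 / (0.142 − 0.054) = $1,664,840.91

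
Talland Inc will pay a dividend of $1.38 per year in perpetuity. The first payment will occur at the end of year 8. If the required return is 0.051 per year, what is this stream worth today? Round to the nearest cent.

Value at end of year 7: C / r = $1.38 / 0.051 = $27.0588
Discount to today: PV = $27.0588 / (1 + 0.051)^7 = $27.0588 / 1.416508 = $19.10

$19.10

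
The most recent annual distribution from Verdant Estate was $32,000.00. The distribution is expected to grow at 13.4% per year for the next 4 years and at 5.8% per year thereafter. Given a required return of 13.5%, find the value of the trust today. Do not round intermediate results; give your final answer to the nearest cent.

$565859.11

D_1 = 36288.00000
D_2 = 41150.59200
D_3 = 46664.77133
D_4 = 52917.85069
Terminal value at year 4: TV = D_4×(1+g_2)/(r−g_2) = 55987.08603/0.077 = 727105.01332
P_0 = D_1/(1+r)^1 + D_2/(1+r)^2 + D_3/(1+r)^3 + D_4/(1+r)^4 + TV/(1+r)^4
    = 31971.80617 + 31943.63718 + 31915.49300 + 31887.37362 + 438140.79603 = 565859.10600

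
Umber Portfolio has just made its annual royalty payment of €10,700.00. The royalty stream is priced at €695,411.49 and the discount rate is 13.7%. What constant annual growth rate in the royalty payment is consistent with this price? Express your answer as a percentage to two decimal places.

11.98%

P = D₀(1+g)/(r−g) ⇒ P(r−g) = D₀(1+g) ⇒ g(P+D₀) = P·r − D₀
g = (P·r − D₀)/(P + D₀) = (€695,411.49×0.137 − €10,700.00) / (€695,411.49 + €10,700.00) = 0.119771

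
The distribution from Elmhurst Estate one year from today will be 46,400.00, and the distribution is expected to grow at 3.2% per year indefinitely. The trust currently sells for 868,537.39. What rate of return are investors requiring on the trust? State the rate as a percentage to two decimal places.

8.54%

P = D₁/(r − g) ⇒ r = D₁/P + g = 46,400.0000/868,537.39 + 0.032 = 0.053423 + 0.032 = 0.085423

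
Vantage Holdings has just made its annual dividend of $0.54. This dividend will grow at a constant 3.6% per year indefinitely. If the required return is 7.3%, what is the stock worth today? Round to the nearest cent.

$15.12

D₁ = D₀ × (1 + g) = $0.54 × 1.036 = $0.5594
Growing perpetuity: P = D₁ / (r − g) = $0.5594 / (0.073 − 0.036) = $15.12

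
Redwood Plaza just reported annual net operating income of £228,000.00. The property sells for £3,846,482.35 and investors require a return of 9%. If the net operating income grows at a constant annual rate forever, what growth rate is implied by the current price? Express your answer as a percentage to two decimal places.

2.90%

P = D₀(1+g)/(r−g) ⇒ P(r−g) = D₀(1+g) ⇒ g(P+D₀) = P·r − D₀
g = (P·r − D₀)/(P + D₀) = (£3,846,482.35×0.09 − £228,000.00) / (£3,846,482.35 + £228,000.00) = 0.029006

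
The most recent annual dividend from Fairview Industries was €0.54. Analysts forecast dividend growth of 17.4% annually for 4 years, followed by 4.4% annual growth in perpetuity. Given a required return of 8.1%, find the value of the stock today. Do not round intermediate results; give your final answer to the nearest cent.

D_1 = 0.63396
D_2 = 0.74427
D_3 = 0.87377
D_4 = 1.02581
Terminal value at year 4: TV = D_4×(1+g_2)/(r−g_2) = 1.07094/0.037 = 28.94442
P_0 = D_1/(1+r)^1 + D_2/(1+r)^2 + D_3/(1+r)^3 + D_4/(1+r)^4 + TV/(1+r)^4
    = 0.58646 + 0.63691 + 0.69171 + 0.75121 + 21.19640 = 23.86269

€23.86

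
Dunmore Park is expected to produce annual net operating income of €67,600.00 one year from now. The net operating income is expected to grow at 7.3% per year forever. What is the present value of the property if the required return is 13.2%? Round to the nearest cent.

€1145762.71

Growing perpetuity: P = D₁ / (r − g) = €67,600.0000 / (0.132 − 0.073) = €1,145,762.71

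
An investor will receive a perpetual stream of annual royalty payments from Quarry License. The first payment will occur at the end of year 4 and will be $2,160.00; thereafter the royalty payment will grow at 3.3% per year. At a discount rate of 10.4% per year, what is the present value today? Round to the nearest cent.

Value at end of year 3: C₁ / (r − g) = $2,160.00 / (0.104 − 0.033) = $30,422.5352
Discount to today: PV = $30,422.5352 / (1 + 0.104)^3 = $30,422.5352 / 1.345573 = $22,609.36

$22609.36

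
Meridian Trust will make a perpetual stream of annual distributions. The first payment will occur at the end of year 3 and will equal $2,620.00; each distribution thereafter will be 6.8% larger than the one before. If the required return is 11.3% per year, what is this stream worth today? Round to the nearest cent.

Value at end of year 2: C₁ / (r − g) = $2,620.00 / (0.113 − 0.068) = $58,222.2222
Discount to today: PV = $58,222.2222 / (1 + 0.113)^2 = $58,222.2222 / 1.238769 = $47,000.06

$47000.06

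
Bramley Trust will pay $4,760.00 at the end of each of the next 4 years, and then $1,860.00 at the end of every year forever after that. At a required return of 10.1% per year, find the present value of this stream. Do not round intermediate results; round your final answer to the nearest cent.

$27588.59

PV of 4-year annuity: $4,760.00 × [1 − (1+0.101)^−4] / 0.101 = 15055.95519
Perpetuity value at year 4: $1,860.00 / 0.101 = 18415.84158
PV of perpetuity: 18415.84158 / (1+0.101)^4 = 12532.63220
Total PV = 15055.95519 + 12532.63220 = 27588.58739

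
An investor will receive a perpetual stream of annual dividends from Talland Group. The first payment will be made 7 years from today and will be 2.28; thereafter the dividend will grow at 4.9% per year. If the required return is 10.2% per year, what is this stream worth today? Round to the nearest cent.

24.02

Value at end of year 6: C₁ / (r − g) = 2.28 / (0.102 − 0.049) = 43.0189
Discount to today: PV = 43.0189 / (1 + 0.102)^6 = 43.0189 / 1.790975 = 24.02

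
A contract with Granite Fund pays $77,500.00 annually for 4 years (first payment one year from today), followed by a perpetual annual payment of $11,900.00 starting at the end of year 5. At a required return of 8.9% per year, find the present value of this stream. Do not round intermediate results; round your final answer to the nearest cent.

$346700.81

PV of 4-year annuity: $77,500.00 × [1 − (1+0.089)^−4] / 0.089 = 251630.38715
Perpetuity value at year 4: $11,900.00 / 0.089 = 133707.86517
PV of perpetuity: 133707.86517 / (1+0.089)^4 = 95070.42508
Total PV = 251630.38715 + 95070.42508 = 346700.81223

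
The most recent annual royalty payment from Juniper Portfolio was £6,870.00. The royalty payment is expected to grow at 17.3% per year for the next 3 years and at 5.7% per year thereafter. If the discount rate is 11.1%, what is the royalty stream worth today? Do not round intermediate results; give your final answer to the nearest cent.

£181263.88

D_1 = 8058.51000
D_2 = 9452.63223
D_3 = 11087.93761
Terminal value at year 3: TV = D_3×(1+g_2)/(r−g_2) = 11719.95005/0.054 = 217036.11202
P_0 = D_1/(1+r)^1 + D_2/(1+r)^2 + D_3/(1+r)^3 + TV/(1+r)^3
    = 7253.38434 + 7658.16366 + 8085.53193 + 158266.80096 = 181263.88089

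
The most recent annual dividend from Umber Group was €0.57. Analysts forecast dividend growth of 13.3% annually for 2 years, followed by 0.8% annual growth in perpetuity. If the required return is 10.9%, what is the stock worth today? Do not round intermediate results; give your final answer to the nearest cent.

€7.11

D_1 = 0.64581
D_2 = 0.73170
Terminal value at year 2: TV = D_2×(1+g_2)/(r−g_2) = 0.73756/0.101 = 7.30254
P_0 = D_1/(1+r)^1 + D_2/(1+r)^2 + TV/(1+r)^2
    = 0.58234 + 0.59494 + 5.93760 = 7.11487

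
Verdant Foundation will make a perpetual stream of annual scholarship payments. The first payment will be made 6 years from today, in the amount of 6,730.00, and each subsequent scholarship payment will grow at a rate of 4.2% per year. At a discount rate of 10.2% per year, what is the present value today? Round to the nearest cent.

Value at end of year 5: C₁ / (r − g) = 6,730.00 / (0.102 − 0.042) = 112,166.6667
Discount to today: PV = 112,166.6667 / (1 + 0.102)^5 = 112,166.6667 / 1.625204 = 69,016.96

69016.96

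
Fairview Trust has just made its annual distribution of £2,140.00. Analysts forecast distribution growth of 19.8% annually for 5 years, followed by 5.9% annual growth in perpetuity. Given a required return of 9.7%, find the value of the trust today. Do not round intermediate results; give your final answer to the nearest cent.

D_1 = 2563.72000
D_2 = 3071.33656
D_3 = 3679.46120
D_4 = 4407.99452
D_5 = 5280.77743
Terminal value at year 5: TV = D_5×(1+g_2)/(r−g_2) = 5592.34330/0.038 = 147166.92892
P_0 = D_1/(1+r)^1 + D_2/(1+r)^2 + D_3/(1+r)^3 + D_4/(1+r)^4 + D_5/(1+r)^5 + TV/(1+r)^5
    = 2337.02826 + 2552.19677 + 2787.17569 + 3043.78894 + 3324.02840 + 92635.42306 = 106679.64111

£106679.64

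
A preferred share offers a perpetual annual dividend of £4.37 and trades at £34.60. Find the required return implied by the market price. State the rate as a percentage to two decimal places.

P = C/r ⇒ r = C/P = £4.37/£34.60 = 0.126301

12.63%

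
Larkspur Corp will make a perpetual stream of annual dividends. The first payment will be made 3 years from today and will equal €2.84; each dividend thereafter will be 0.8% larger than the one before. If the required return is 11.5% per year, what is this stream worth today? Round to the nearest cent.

€21.35

Value at end of year 2: C₁ / (r − g) = €2.84 / (0.115 − 0.008) = €26.5421
Discount to today: PV = €26.5421 / (1 + 0.115)^2 = €26.5421 / 1.243225 = €21.35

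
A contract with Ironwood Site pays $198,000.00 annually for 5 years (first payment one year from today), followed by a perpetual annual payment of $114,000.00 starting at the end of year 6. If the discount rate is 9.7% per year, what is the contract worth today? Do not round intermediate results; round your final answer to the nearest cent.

PV of 5-year annuity: $198,000.00 × [1 − (1+0.097)^−5] / 0.097 = 756363.77298
Perpetuity value at year 5: $114,000.00 / 0.097 = 1175257.73196
PV of perpetuity: 1175257.73196 / (1+0.097)^5 = 739775.55964
Total PV = 756363.77298 + 739775.55964 = 1496139.33262

$1496139.33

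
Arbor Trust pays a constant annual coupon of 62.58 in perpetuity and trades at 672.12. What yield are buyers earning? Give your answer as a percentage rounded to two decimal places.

P = C/r ⇒ r = C/P = 62.58/672.12 = 0.093108

9.31%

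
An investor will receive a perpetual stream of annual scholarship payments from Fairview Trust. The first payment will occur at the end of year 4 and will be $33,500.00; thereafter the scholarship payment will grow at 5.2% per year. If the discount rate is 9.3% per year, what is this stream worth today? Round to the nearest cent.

$625749.43

Value at end of year 3: C₁ / (r − g) = $33,500.00 / (0.093 − 0.052) = $817,073.1707
Discount to today: PV = $817,073.1707 / (1 + 0.093)^3 = $817,073.1707 / 1.305751 = $625,749.43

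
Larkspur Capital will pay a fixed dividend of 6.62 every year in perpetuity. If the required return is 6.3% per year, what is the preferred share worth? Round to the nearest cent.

105.08

Level perpetuity: PV = C / r = 6.62 / 0.063 = 105.08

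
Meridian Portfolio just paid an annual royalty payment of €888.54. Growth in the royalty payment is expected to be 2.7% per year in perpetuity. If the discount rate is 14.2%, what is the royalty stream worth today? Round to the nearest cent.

€7935.05

D₁ = D₀ × (1 + g) = €888.54 × 1.027 = €912.5306
Growing perpetuity: P = D₁ / (r − g) = €912.5306 / (0.142 − 0.027) = €7,935.05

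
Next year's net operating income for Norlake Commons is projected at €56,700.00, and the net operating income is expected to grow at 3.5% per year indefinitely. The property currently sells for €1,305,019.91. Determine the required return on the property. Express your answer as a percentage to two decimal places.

P = D₁/(r − g) ⇒ r = D₁/P + g = €56,700.0000/€1,305,019.91 + 0.035 = 0.043448 + 0.035 = 0.078448

7.84%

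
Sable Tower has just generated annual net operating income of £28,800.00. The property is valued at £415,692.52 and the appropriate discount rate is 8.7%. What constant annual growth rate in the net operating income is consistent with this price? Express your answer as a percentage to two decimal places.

1.66%

P = D₀(1+g)/(r−g) ⇒ P(r−g) = D₀(1+g) ⇒ g(P+D₀) = P·r − D₀
g = (P·r − D₀)/(P + D₀) = (£415,692.52×0.087 − £28,800.00) / (£415,692.52 + £28,800.00) = 0.016570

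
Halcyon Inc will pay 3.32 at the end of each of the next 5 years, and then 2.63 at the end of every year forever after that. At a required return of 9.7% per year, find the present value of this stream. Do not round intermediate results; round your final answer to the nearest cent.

PV of 5-year annuity: 3.32 × [1 − (1+0.097)^−5] / 0.097 = 12.68246
Perpetuity value at year 5: 2.63 / 0.097 = 27.11340
PV of perpetuity: 27.11340 / (1+0.097)^5 = 17.06675
Total PV = 12.68246 + 17.06675 = 29.74922

29.75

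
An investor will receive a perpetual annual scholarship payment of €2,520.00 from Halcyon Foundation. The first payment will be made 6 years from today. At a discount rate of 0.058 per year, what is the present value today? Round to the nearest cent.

€32775.11

Value at end of year 5: C / r = €2,520.00 / 0.058 = €43,448.2759
Discount to today: PV = €43,448.2759 / (1 + 0.058)^5 = €43,448.2759 / 1.325648 = €32,775.11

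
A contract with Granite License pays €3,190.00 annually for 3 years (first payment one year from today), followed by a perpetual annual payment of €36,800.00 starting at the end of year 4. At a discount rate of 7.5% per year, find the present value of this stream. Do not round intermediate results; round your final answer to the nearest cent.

PV of 3-year annuity: €3,190.00 × [1 − (1+0.075)^−3] / 0.075 = 8295.67711
Perpetuity value at year 3: €36,800.00 / 0.075 = 490666.66667
PV of perpetuity: 490666.66667 / (1+0.075)^3 = 394967.31944
Total PV = 8295.67711 + 394967.31944 = 403262.99655

€403263.00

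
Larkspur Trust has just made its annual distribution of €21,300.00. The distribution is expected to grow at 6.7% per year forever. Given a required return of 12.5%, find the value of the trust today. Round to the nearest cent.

D₁ = D₀ × (1 + g) = €21,300.00 × 1.067 = €22,727.1000
Growing perpetuity: P = D₁ / (r − g) = €22,727.1000 / (0.125 − 0.067) = €391,846.55

€391846.55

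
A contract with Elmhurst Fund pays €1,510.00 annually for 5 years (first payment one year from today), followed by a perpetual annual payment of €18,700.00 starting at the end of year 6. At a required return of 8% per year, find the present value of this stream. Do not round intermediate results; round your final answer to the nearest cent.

€165115.31

PV of 5-year annuity: €1,510.00 × [1 − (1+0.08)^−5] / 0.08 = 6028.99216
Perpetuity value at year 5: €18,700.00 / 0.08 = 233750.00000
PV of perpetuity: 233750.00000 / (1+0.08)^5 = 159086.32231
Total PV = 6028.99216 + 159086.32231 = 165115.31446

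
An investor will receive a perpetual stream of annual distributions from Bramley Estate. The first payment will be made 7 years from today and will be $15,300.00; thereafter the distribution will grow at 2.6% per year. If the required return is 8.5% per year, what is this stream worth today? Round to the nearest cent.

Value at end of year 6: C₁ / (r − g) = $15,300.00 / (0.085 − 0.026) = $259,322.0339
Discount to today: PV = $259,322.0339 / (1 + 0.085)^6 = $259,322.0339 / 1.631468 = $158,950.17

$158950.17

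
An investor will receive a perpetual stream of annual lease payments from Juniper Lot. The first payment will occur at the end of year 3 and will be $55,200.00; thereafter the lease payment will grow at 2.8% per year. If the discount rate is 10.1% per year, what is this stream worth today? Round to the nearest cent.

$623794.56

Value at end of year 2: C₁ / (r − g) = $55,200.00 / (0.101 − 0.028) = $756,164.3836
Discount to today: PV = $756,164.3836 / (1 + 0.101)^2 = $756,164.3836 / 1.212201 = $623,794.56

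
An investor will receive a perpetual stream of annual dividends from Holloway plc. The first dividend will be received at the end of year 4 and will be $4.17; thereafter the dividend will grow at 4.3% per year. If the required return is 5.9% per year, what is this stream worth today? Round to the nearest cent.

$219.45

Value at end of year 3: C₁ / (r − g) = $4.17 / (0.059 − 0.043) = $260.6250
Discount to today: PV = $260.6250 / (1 + 0.059)^3 = $260.6250 / 1.187648 = $219.45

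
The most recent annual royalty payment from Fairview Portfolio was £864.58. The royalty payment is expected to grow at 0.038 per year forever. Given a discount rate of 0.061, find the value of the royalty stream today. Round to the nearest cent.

£39018.87

D₁ = D₀ × (1 + g) = £864.58 × 1.038 = £897.4340
Growing perpetuity: P = D₁ / (r − g) = £897.4340 / (0.061 − 0.038) = £39,018.87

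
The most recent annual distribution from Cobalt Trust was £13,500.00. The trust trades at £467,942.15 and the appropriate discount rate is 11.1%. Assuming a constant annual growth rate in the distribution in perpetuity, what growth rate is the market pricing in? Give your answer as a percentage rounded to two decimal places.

P = D₀(1+g)/(r−g) ⇒ P(r−g) = D₀(1+g) ⇒ g(P+D₀) = P·r − D₀
g = (P·r − D₀)/(P + D₀) = (£467,942.15×0.111 − £13,500.00) / (£467,942.15 + £13,500.00) = 0.079847

7.98%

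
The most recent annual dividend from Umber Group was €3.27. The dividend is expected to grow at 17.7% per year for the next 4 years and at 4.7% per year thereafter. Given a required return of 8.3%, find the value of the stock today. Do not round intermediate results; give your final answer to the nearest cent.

D_1 = 3.84879
D_2 = 4.53003
D_3 = 5.33184
D_4 = 6.27558
Terminal value at year 4: TV = D_4×(1+g_2)/(r−g_2) = 6.57053/0.036 = 182.51467
P_0 = D_1/(1+r)^1 + D_2/(1+r)^2 + D_3/(1+r)^3 + D_4/(1+r)^4 + TV/(1+r)^4
    = 3.55382 + 3.86228 + 4.19751 + 4.56184 + 132.67343 = 148.84888

€148.85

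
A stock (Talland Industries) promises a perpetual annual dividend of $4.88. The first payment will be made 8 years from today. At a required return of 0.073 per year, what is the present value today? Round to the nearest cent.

$40.82

Value at end of year 7: C / r = $4.88 / 0.073 = $66.8493
Discount to today: PV = $66.8493 / (1 + 0.073)^7 = $66.8493 / 1.637563 = $40.82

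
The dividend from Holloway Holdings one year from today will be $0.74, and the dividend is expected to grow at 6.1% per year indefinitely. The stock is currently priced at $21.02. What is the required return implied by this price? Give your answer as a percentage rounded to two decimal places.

P = D₁/(r − g) ⇒ r = D₁/P + g = $0.7400/$21.02 + 0.061 = 0.035205 + 0.061 = 0.096205

9.62%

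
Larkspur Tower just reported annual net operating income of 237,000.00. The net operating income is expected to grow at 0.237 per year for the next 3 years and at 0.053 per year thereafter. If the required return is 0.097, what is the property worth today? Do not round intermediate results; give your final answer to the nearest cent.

9040706.99

D_1 = 293169.00000
D_2 = 362650.05300
D_3 = 448598.11556
Terminal value at year 3: TV = D_3×(1+g_2)/(r−g_2) = 472373.81569/0.044 = 10735768.53831
P_0 = D_1/(1+r)^1 + D_2/(1+r)^2 + D_3/(1+r)^3 + TV/(1+r)^3
    = 267246.12580 + 301352.28588 + 339811.10085 + 8132297.48176 = 9040706.99429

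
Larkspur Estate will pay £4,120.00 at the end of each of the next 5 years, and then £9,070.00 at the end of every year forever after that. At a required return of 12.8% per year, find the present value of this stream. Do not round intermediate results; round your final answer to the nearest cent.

PV of 5-year annuity: £4,120.00 × [1 − (1+0.128)^−5] / 0.128 = 14561.98773
Perpetuity value at year 5: £9,070.00 / 0.128 = 70859.37500
PV of perpetuity: 70859.37500 / (1+0.128)^5 = 38801.79521
Total PV = 14561.98773 + 38801.79521 = 53363.78294

£53363.78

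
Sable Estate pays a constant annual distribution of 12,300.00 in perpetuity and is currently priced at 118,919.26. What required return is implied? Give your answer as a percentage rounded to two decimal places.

P = C/r ⇒ r = C/P = 12,300.00/118,919.26 = 0.103432

10.34%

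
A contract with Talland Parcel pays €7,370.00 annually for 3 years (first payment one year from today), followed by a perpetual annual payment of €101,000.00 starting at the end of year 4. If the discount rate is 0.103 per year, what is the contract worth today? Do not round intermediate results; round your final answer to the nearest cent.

€748962.86

PV of 3-year annuity: €7,370.00 × [1 − (1+0.103)^−3] / 0.103 = 18231.73014
Perpetuity value at year 3: €101,000.00 / 0.103 = 980582.52427
PV of perpetuity: 980582.52427 / (1+0.103)^3 = 730731.13432
Total PV = 18231.73014 + 730731.13432 = 748962.86445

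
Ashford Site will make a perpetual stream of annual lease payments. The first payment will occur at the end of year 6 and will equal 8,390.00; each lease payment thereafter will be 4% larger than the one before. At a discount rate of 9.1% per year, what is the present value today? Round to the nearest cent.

106430.97

Value at end of year 5: C₁ / (r − g) = 8,390.00 / (0.091 − 0.04) = 164,509.8039
Discount to today: PV = 164,509.8039 / (1 + 0.091)^5 = 164,509.8039 / 1.545695 = 106,430.97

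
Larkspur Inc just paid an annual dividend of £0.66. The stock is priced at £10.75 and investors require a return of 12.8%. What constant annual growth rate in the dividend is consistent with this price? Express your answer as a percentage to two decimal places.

6.28%

P = D₀(1+g)/(r−g) ⇒ P(r−g) = D₀(1+g) ⇒ g(P+D₀) = P·r − D₀
g = (P·r − D₀)/(P + D₀) = (£10.75×0.128 − £0.66) / (£10.75 + £0.66) = 0.062752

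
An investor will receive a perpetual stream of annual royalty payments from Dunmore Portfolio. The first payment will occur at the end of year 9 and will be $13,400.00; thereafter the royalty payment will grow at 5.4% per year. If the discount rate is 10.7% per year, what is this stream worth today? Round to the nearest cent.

Value at end of year 8: C₁ / (r − g) = $13,400.00 / (0.107 − 0.054) = $252,830.1887
Discount to today: PV = $252,830.1887 / (1 + 0.107)^8 = $252,830.1887 / 2.255179 = $112,110.93

$112110.93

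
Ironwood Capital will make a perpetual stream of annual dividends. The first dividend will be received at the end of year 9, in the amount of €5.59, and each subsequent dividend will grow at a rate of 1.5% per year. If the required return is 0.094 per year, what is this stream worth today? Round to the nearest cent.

Value at end of year 8: C₁ / (r − g) = €5.59 / (0.094 − 0.015) = €70.7595
Discount to today: PV = €70.7595 / (1 + 0.094)^8 = €70.7595 / 2.051817 = €34.49

€34.49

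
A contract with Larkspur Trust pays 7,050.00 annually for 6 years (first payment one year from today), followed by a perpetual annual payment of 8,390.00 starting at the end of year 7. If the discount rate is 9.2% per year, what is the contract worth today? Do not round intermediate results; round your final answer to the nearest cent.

PV of 6-year annuity: 7,050.00 × [1 − (1+0.092)^−6] / 0.092 = 31438.02919
Perpetuity value at year 6: 8,390.00 / 0.092 = 91195.65217
PV of perpetuity: 91195.65217 / (1+0.092)^6 = 53782.16779
Total PV = 31438.02919 + 53782.16779 = 85220.19698

85220.20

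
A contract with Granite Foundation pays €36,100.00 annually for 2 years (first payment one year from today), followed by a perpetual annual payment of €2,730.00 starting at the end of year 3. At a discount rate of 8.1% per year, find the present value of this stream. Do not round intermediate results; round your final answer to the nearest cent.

PV of 2-year annuity: €36,100.00 × [1 − (1+0.081)^−2] / 0.081 = 64287.70086
Perpetuity value at year 2: €2,730.00 / 0.081 = 33703.70370
PV of perpetuity: 33703.70370 / (1+0.081)^2 = 28842.05763
Total PV = 64287.70086 + 28842.05763 = 93129.75848

€93129.76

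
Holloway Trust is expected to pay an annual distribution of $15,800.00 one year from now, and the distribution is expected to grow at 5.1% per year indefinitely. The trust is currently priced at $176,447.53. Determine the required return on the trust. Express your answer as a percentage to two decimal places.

P = D₁/(r − g) ⇒ r = D₁/P + g = $15,800.0000/$176,447.53 + 0.051 = 0.089545 + 0.051 = 0.140545

14.05%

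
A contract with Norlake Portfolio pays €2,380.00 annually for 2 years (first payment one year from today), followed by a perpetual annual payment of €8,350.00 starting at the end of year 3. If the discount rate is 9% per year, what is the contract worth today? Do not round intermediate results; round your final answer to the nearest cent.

PV of 2-year annuity: €2,380.00 × [1 − (1+0.09)^−2] / 0.09 = 4186.68462
Perpetuity value at year 2: €8,350.00 / 0.09 = 92777.77778
PV of perpetuity: 92777.77778 / (1+0.09)^2 = 78089.19938
Total PV = 4186.68462 + 78089.19938 = 82275.88400

€82275.88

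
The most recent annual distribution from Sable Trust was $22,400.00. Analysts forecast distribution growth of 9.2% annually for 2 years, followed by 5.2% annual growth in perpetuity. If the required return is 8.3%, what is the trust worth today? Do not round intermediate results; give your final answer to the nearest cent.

$818201.48

D_1 = 24460.80000
D_2 = 26711.19360
Terminal value at year 2: TV = D_2×(1+g_2)/(r−g_2) = 28100.17567/0.031 = 906457.27959
P_0 = D_1/(1+r)^1 + D_2/(1+r)^2 + TV/(1+r)^2
    = 22586.14958 + 22773.84612 + 772841.48763 = 818201.48333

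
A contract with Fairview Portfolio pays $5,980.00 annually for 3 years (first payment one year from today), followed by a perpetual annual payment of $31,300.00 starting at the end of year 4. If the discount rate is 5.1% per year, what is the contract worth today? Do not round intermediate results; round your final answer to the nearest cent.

PV of 3-year annuity: $5,980.00 × [1 − (1+0.051)^−3] / 0.051 = 16254.55637
Perpetuity value at year 3: $31,300.00 / 0.051 = 613725.49020
PV of perpetuity: 613725.49020 / (1+0.051)^3 = 528647.29382
Total PV = 16254.55637 + 528647.29382 = 544901.85019

$544901.85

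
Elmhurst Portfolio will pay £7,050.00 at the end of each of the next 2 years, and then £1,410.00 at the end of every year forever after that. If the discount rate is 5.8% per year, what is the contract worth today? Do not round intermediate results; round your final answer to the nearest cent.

PV of 2-year annuity: £7,050.00 × [1 − (1+0.058)^−2] / 0.058 = 12961.73541
Perpetuity value at year 2: £1,410.00 / 0.058 = 24310.34483
PV of perpetuity: 24310.34483 / (1+0.058)^2 = 21717.99774
Total PV = 12961.73541 + 21717.99774 = 34679.73316

£34679.73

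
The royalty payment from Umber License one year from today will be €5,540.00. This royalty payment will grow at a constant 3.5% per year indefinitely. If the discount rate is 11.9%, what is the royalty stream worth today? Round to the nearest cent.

Growing perpetuity: P = D₁ / (r − g) = €5,540.0000 / (0.119 − 0.035) = €65,952.38

€65952.38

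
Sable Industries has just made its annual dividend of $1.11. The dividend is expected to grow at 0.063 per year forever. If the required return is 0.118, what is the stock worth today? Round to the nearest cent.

D₁ = D₀ × (1 + g) = $1.11 × 1.063 = $1.1799
Growing perpetuity: P = D₁ / (r − g) = $1.1799 / (0.118 − 0.063) = $21.45

$21.45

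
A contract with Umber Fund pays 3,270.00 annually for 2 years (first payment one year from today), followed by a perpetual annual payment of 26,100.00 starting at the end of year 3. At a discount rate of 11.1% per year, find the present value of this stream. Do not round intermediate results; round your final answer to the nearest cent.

PV of 2-year annuity: 3,270.00 × [1 − (1+0.111)^−2] / 0.111 = 5592.52415
Perpetuity value at year 2: 26,100.00 / 0.111 = 235135.13514
PV of perpetuity: 235135.13514 / (1+0.111)^2 = 190497.55707
Total PV = 5592.52415 + 190497.55707 = 196090.08121

196090.08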